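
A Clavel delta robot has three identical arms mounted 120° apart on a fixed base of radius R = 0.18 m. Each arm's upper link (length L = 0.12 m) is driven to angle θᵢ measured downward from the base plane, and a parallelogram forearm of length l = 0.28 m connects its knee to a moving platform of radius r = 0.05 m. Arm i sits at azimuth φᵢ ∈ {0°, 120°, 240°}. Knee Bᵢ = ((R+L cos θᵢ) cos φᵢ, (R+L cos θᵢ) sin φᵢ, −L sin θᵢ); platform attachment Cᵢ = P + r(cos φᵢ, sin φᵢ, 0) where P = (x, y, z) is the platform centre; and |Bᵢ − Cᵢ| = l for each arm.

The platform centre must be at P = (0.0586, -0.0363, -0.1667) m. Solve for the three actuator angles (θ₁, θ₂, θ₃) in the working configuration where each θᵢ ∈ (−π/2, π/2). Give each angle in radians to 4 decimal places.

rotate P by −φ1: (0.0586, -0.0363, -0.1667)
  A cos θ + B sin θ = C:  0.0714·cos θ + -0.1667·sin θ = 0.1241
  θ1 = atan2(B,A) + arccos(C/0.1813) = -0.3494
arm 2 (φ=120.0°): x'=-0.0607, y'=-0.0326
  e−x'=0.1907;  (l²−L²−(e−x')²−y'²−z²)/2L = -0.0051
  θ2 = atan2(B,A) + arccos(C/0.2533) = 0.8728
rotate P by −φ3: (0.0021, 0.0689, -0.1667)
  e−x'=0.1279;  (l²−L²−(e−x')²−y'²−z²)/2L = 0.0630
  √(A²+B²)=0.2101;  θ3 = -0.9165+1.2663 ≈ 0.3499

θ₁ = -0.3494, θ₂ = 0.8728, θ₃ = 0.3499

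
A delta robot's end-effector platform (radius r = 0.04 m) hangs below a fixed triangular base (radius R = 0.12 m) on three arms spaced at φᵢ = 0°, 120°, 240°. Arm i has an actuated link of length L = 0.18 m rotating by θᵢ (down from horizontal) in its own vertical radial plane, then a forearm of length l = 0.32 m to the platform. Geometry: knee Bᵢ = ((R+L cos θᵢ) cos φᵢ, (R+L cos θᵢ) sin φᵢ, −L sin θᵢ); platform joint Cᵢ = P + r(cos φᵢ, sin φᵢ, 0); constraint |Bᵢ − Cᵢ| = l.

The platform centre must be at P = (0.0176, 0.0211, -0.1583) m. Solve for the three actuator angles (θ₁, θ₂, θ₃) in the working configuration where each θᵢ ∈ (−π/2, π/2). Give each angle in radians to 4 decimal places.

rotate P by −φ1: (0.0176, 0.0211, -0.1583)
  A=0.0624, B=-0.1583, C=(l²−L²−A²−y'²−z²)/(2L)=0.1128
  θ1 = atan2(B,A) + arccos(C/0.1702) = -0.3491
rotate P by −φ2: (0.0095, -0.0258, -0.1583)
  e−x'=0.0705;  (l²−L²−(e−x')²−y'²−z²)/2L = 0.1092
  γ=atan2(-0.1583,0.0705)=-1.1517;  ψ=arccos(0.6300)=0.8893;  θ2=γ+ψ≈-0.2624
arm 3 (φ=240.0°): x'=-0.0271, y'=0.0047
  A cos θ + B sin θ = C:  0.1071·cos θ + -0.1583·sin θ = 0.0929
  √(A²+B²)=0.1911;  θ3 = -0.9761+1.0630 ≈ 0.0869

θ₁ = -0.3491, θ₂ = -0.2624, θ₃ = 0.0869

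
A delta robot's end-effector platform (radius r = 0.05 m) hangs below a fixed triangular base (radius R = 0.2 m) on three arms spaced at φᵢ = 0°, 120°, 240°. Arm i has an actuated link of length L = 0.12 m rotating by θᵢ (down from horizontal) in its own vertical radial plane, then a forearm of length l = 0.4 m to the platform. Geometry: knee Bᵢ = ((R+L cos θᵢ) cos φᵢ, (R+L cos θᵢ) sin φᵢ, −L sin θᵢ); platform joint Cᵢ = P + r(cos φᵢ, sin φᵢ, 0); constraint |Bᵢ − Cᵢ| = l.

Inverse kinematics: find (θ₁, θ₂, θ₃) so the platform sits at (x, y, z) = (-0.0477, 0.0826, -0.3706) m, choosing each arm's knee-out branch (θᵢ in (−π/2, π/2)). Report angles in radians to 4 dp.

θ₁ = 0.8728, θ₂ = 0.0876, θ₃ = 0.8728

arm 1 (φ=0.0°): x'=-0.0477, y'=0.0826
  A cos θ + B sin θ = C:  0.1977·cos θ + -0.3706·sin θ = -0.1569
  √(A²+B²)=0.4200;  θ1 = -1.0807+1.9536 ≈ 0.8728
rotate P by −φ2: (0.0954, 0.0000, -0.3706)
  A=0.0546, B=-0.3706, C=(l²−L²−A²−y'²−z²)/(2L)=0.0220
  γ=atan2(-0.3706,0.0546)=-1.4245;  ψ=arccos(0.0586)=1.5121;  θ2=γ+ψ≈0.0876
φ3=240.0° → target in arm frame (-0.0477, -0.0826)
  e−x'=0.1977;  (l²−L²−(e−x')²−y'²−z²)/2L = -0.1569
  √(A²+B²)=0.4200;  θ3 = -1.0808+1.9535 ≈ 0.8728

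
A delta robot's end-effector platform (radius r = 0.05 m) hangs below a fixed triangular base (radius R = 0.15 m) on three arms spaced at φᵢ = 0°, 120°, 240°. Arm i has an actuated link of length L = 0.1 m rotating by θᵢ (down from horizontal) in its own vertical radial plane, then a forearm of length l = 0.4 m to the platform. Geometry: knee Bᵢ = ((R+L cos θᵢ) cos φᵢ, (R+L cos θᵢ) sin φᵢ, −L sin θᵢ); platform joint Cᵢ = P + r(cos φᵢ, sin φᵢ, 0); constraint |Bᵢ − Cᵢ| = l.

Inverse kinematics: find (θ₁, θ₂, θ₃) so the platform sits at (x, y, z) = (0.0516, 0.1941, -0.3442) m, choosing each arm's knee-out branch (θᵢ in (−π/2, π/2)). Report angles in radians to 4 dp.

θ₁ = 0.2621, θ₂ = -0.2618, θ₃ = 1.3963

rotate P by −φ1: (0.0516, 0.1941, -0.3442)
  e−x'=0.0484;  (l²−L²−(e−x')²−y'²−z²)/2L = -0.0425
  θ1 = atan2(B,A) + arccos(C/0.3476) = 0.2621
φ2=120.0° → target in arm frame (0.1423, -0.1417)
  A cos θ + B sin θ = C:  -0.0423·cos θ + -0.3442·sin θ = 0.0482
  γ=atan2(-0.3442,-0.0423)=-1.6931;  ψ=arccos(0.1391)=1.4312;  θ2=γ+ψ≈-0.2618
arm 3 (φ=240.0°): x'=-0.1939, y'=-0.0524
  A=0.2939, B=-0.3442, C=(l²−L²−A²−y'²−z²)/(2L)=-0.2880
  θ3 = atan2(B,A) + arccos(C/0.4526) = 1.3963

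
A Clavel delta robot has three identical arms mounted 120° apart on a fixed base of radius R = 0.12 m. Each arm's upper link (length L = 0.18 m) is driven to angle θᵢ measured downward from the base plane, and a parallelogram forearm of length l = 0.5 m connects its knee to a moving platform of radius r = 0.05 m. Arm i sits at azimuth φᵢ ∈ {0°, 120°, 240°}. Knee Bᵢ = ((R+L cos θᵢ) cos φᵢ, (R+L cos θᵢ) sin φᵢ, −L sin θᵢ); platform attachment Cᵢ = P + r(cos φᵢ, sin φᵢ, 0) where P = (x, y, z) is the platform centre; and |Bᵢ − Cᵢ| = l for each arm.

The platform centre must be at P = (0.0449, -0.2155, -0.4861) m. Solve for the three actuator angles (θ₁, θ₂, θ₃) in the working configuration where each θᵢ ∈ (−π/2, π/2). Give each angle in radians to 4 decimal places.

rotate P by −φ1: (0.0449, -0.2155, -0.4861)
  A cos θ + B sin θ = C:  0.0251·cos θ + -0.4861·sin θ = -0.1827
  √(A²+B²)=0.4867;  θ1 = -1.5192+1.9555 ≈ 0.4363
φ2=120.0° → target in arm frame (-0.2091, 0.0689)
  A cos θ + B sin θ = C:  0.2791·cos θ + -0.4861·sin θ = -0.2814
  γ=atan2(-0.4861,0.2791)=-1.0496;  ψ=arccos(-0.5021)=2.0968;  θ2=γ+ψ≈1.0472
φ3=240.0° → target in arm frame (0.1642, 0.1466)
  e−x'=-0.0942;  (l²−L²−(e−x')²−y'²−z²)/2L = -0.1363
  θ3 = atan2(B,A) + arccos(C/0.4951) = 0.0875

θ₁ = 0.4363, θ₂ = 1.0472, θ₃ = 0.0875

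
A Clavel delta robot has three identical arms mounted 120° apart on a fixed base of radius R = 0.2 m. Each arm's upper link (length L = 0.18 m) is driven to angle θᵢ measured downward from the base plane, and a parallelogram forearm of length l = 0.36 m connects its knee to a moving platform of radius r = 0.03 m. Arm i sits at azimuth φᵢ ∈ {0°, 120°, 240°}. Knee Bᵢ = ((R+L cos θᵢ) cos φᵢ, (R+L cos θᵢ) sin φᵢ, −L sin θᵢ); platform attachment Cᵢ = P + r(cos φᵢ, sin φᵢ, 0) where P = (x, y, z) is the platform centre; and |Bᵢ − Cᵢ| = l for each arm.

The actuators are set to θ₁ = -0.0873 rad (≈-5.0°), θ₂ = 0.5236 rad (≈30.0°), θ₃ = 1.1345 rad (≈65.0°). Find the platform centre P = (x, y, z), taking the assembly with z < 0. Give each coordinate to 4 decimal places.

(0.0922, 0.0683, -0.2269)

arm 1 at φ=0.0°: ρ1 = 0.3493;  S1 = (0.3493, 0.0000, 0.0157)
φ2=120.0°: virtual centre (-0.1629, 0.2822, -0.0900), radius l
S3 = (0.2461·cos240.0°, 0.2461·sin240.0°, -0.1631) = (-0.1230, -0.2131, -0.1631)
|S₂|²−|S₁|² = -0.0080;  |S₃|²−|S₁|² = -0.0351
linear system: -1.0245x+0.5644y = -0.0080−-0.2114z; -0.9447x+-0.4262y = -0.0351−-0.3577z
det = 0.9699;  x = 0.0239+-0.3010z,  y = 0.0293+-0.1719z
into |P−S₁|² = l²: 1.1202z² + 0.1544z + -0.0226 = 0;  Δ = 0.1252;  z = -0.2269 or 0.0890 → z<0 root = -0.2269
x = 0.0922, y = 0.0683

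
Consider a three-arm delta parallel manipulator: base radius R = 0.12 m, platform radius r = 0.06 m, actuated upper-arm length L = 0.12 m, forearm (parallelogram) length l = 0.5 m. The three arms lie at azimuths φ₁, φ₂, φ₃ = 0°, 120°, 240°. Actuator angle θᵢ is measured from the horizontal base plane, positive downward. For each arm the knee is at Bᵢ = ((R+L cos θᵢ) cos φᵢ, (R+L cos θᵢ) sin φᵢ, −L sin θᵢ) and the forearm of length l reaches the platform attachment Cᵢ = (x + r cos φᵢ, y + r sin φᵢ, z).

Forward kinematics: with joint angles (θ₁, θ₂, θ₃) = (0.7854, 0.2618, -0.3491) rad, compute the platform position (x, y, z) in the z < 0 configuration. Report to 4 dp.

(-0.1817, -0.1073, -0.4480)

φ1=0.0°: virtual centre (0.1449, 0.0000, -0.0849), radius l
φ2=120.0°: virtual centre (-0.0880, 0.1523, -0.0311), radius l
O3 = (0.1728·cos240.0°, 0.1728·sin240.0°, 0.0410) = (-0.0864, -0.1496, 0.0410)
eliminate P² terms by subtracting sphere 1 from 2 and 3
linear system: -0.4656x+0.3047y = 0.0037−0.1076z; -0.4625x+-0.2992y = 0.0033−0.2518z
Cramer: x(z) = -0.0076+0.3887z;  y(z) = 0.0006+0.2408z
sphere 1 gives Az²+Bz+C=0 with A=1.2090, B=0.0515, C=-0.2196;  B²−4AC=1.0644;  roots -0.4480, 0.4054;  negative root z = -0.4480
x = -0.1817, y = -0.1073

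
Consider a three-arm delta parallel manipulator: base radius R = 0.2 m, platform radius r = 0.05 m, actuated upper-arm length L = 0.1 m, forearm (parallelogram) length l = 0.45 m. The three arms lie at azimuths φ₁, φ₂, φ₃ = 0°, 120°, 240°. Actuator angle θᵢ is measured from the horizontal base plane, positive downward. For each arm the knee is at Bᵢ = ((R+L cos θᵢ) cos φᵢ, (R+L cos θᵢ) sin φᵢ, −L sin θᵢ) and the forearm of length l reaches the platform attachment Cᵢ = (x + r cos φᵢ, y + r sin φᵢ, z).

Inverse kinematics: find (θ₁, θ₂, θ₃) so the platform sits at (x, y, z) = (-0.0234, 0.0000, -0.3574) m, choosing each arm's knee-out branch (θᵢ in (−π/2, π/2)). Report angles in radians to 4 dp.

φ1=0.0° → target in arm frame (-0.0234, 0.0000)
  A=0.1734, B=-0.3574, C=(l²−L²−A²−y'²−z²)/(2L)=0.1735
  γ=atan2(-0.3574,0.1734)=-1.1191;  ψ=arccos(0.4367)=1.1188;  θ1=γ+ψ≈-0.0002
φ2=120.0° → target in arm frame (0.0117, 0.0203)
  e−x'=0.1383;  (l²−L²−(e−x')²−y'²−z²)/2L = 0.2261
  θ2 = atan2(B,A) + arccos(C/0.3832) = -0.2620
φ3=240.0° → target in arm frame (0.0117, -0.0203)
  e−x'=0.1383;  (l²−L²−(e−x')²−y'²−z²)/2L = 0.2261
  θ3 = atan2(B,A) + arccos(C/0.3832) = -0.2620

θ₁ = -0.0002, θ₂ = -0.2620, θ₃ = -0.2620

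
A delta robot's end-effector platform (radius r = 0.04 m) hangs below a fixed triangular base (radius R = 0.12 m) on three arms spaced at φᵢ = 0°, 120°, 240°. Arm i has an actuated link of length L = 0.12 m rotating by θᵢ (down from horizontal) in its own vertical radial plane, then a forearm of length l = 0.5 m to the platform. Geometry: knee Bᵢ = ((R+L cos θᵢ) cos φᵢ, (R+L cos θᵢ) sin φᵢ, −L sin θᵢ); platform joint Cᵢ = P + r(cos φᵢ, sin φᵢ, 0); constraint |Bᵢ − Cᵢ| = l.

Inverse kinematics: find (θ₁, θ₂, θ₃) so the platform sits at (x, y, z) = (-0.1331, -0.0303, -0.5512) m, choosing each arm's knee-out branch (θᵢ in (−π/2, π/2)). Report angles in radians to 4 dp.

θ₁ = 1.3091, θ₂ = 0.7854, θ₃ = 0.6110

φ1=0.0° → target in arm frame (-0.1331, -0.0303)
  A=0.2131, B=-0.5512, C=(l²−L²−A²−y'²−z²)/(2L)=-0.4773
  θ1 = atan2(B,A) + arccos(C/0.5910) = 1.3091
φ2=120.0° → target in arm frame (0.0403, 0.1304)
  e−x'=0.0397;  (l²−L²−(e−x')²−y'²−z²)/2L = -0.3617
  γ=atan2(-0.5512,0.0397)=-1.4989;  ψ=arccos(-0.6545)=2.2843;  θ2=γ+ψ≈0.7854
rotate P by −φ3: (0.0928, -0.1001, -0.5512)
  A=-0.0128, B=-0.5512, C=(l²−L²−A²−y'²−z²)/(2L)=-0.3267
  √(A²+B²)=0.5513;  θ3 = -1.5940+2.2050 ≈ 0.6110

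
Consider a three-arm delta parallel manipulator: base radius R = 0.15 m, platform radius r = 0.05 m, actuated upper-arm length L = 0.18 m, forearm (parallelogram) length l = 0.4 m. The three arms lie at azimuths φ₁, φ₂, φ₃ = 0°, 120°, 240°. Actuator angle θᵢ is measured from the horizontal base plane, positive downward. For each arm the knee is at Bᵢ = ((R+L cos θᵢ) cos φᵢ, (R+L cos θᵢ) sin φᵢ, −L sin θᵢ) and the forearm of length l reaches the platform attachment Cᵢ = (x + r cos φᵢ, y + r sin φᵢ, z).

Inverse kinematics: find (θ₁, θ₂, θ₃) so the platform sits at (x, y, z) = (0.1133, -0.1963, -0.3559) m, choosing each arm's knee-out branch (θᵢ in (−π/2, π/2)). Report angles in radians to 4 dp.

θ₁ = 0.2617, θ₂ = 1.3963, θ₃ = 0.2615

rotate P by −φ1: (0.1133, -0.1963, -0.3559)
  e−x'=-0.0133;  (l²−L²−(e−x')²−y'²−z²)/2L = -0.1049
  γ=atan2(-0.3559,-0.0133)=-1.6081;  ψ=arccos(-0.2946)=1.8699;  θ1=γ+ψ≈0.2617
arm 2 (φ=120.0°): x'=-0.2267, y'=0.0000
  A cos θ + B sin θ = C:  0.3267·cos θ + -0.3559·sin θ = -0.2938
  γ=atan2(-0.3559,0.3267)=-0.8282;  ψ=arccos(-0.6082)=2.2245;  θ2=γ+ψ≈1.3963
rotate P by −φ3: (0.1134, 0.1963, -0.3559)
  e−x'=-0.0134;  (l²−L²−(e−x')²−y'²−z²)/2L = -0.1049
  θ3 = atan2(B,A) + arccos(C/0.3562) = 0.2615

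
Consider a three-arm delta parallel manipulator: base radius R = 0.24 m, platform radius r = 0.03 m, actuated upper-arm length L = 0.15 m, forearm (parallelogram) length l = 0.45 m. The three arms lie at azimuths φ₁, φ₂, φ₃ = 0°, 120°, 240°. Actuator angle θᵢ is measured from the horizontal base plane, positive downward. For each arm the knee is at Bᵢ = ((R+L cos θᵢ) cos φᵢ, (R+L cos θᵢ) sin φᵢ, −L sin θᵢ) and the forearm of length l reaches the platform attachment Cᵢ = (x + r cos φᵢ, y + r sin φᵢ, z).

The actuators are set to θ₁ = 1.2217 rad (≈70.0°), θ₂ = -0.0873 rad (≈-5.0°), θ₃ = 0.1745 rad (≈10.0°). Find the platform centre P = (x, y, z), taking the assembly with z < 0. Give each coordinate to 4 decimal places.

(-0.1468, 0.0211, -0.3293)

φ1=0.0°: virtual centre (0.2613, 0.0000, -0.1410), radius l
S2 = (0.3594·cos120.0°, 0.3594·sin120.0°, 0.0131) = (-0.1797, 0.3113, 0.0131)
S3 = (0.3577·cos240.0°, 0.3577·sin240.0°, -0.0260) = (-0.1789, -0.3098, -0.0260)
|S₂|²−|S₁|² = 0.0412;  |S₃|²−|S₁|² = 0.0405
linear system: -0.8820x+0.6225y = 0.0412−0.3081z; -0.8803x+-0.6196y = 0.0405−0.2298z
Cramer: x(z) = -0.0464+0.3051z;  y(z) = 0.0005-0.0626z
sphere 1 gives Az²+Bz+C=0 with A=1.0970, B=0.0941, C=-0.0880;  B²−4AC=0.3949;  roots -0.3293, 0.2435;  negative root z = -0.3293
x = -0.1468, y = 0.0211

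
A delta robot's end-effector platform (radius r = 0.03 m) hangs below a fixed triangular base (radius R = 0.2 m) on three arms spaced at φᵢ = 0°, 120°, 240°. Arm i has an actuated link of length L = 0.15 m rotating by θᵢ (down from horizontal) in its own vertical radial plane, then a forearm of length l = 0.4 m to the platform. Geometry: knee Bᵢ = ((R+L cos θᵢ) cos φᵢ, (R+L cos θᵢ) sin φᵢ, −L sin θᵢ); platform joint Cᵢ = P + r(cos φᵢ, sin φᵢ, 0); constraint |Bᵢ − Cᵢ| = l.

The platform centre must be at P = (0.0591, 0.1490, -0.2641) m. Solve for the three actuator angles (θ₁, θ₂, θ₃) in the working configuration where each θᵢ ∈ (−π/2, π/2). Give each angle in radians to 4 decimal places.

φ1=0.0° → target in arm frame (0.0591, 0.1490)
  A cos θ + B sin θ = C:  0.1109·cos θ + -0.2641·sin θ = 0.1108
  √(A²+B²)=0.2864;  θ1 = -1.1732+1.1735 ≈ 0.0002
arm 2 (φ=120.0°): x'=0.0995, y'=-0.1257
  e−x'=0.0705;  (l²−L²−(e−x')²−y'²−z²)/2L = 0.1566
  γ=atan2(-0.2641,0.0705)=-1.3099;  ψ=arccos(0.5729)=0.9607;  θ2=γ+ψ≈-0.3492
arm 3 (φ=240.0°): x'=-0.1586, y'=-0.0233
  e−x'=0.3286;  (l²−L²−(e−x')²−y'²−z²)/2L = -0.1359
  γ=atan2(-0.2641,0.3286)=-0.6770;  ψ=arccos(-0.3223)=1.8990;  θ3=γ+ψ≈1.2219

θ₁ = 0.0002, θ₂ = -0.3492, θ₃ = 1.2219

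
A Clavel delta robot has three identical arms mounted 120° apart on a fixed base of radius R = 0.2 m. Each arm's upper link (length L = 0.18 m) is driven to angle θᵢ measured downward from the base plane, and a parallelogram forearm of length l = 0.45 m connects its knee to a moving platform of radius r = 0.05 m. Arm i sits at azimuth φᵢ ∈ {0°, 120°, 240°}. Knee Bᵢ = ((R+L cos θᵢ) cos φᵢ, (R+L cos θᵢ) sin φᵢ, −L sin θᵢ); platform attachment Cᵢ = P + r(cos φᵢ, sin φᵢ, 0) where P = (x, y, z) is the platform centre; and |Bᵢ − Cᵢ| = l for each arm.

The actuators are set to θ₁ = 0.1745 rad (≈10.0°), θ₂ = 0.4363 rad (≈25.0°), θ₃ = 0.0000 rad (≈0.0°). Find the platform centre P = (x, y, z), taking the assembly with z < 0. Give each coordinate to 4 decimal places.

(0.0073, -0.0516, -0.3434)

arm 1 at φ=0.0°: ρ1 = 0.3273;  centre 1 = (0.3273, 0.0000, -0.0313)
φ2=120.0°: virtual centre (-0.1566, 0.2712, -0.0761), radius l
φ3=240.0°: virtual centre (-0.1650, -0.2858, 0.0000), radius l
|centre ₂|²−|centre ₁|² = -0.0042;  |centre ₃|²−|centre ₁|² = 0.0008
plane₁₂: -0.9677x+0.5424y+-0.0896z = -0.0042
Cramer: x(z) = 0.0018-0.0159z;  y(z) = -0.0046+0.1368z
quadratic in z: (1.0190)z²+(0.0716)z+(-0.0956)=0, √Δ=0.6283 → z ∈ {-0.3434, 0.2731}; z = -0.3434 (taking z<0)
x = 0.0073, y = -0.0516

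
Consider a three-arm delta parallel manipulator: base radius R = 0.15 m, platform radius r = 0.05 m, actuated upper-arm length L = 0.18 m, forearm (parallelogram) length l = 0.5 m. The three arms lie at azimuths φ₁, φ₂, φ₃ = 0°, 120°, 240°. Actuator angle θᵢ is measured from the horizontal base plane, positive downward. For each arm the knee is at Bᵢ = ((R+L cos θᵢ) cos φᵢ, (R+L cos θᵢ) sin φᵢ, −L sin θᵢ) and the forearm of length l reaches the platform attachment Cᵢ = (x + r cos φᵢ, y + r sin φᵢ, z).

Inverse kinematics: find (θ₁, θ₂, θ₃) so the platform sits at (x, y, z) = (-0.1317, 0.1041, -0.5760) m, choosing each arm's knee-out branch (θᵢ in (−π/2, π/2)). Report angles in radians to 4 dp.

φ1=0.0° → target in arm frame (-0.1317, 0.1041)
  A cos θ + B sin θ = C:  0.2317·cos θ + -0.5760·sin θ = -0.4964
  γ=atan2(-0.5760,0.2317)=-1.1883;  ψ=arccos(-0.7995)=2.4973;  θ1=γ+ψ≈1.3089
arm 2 (φ=120.0°): x'=0.1560, y'=0.0620
  e−x'=-0.0560;  (l²−L²−(e−x')²−y'²−z²)/2L = -0.3365
  θ2 = atan2(B,A) + arccos(C/0.5787) = 0.5237
φ3=240.0° → target in arm frame (-0.0243, -0.1661)
  A=0.1243, B=-0.5760, C=(l²−L²−A²−y'²−z²)/(2L)=-0.4367
  γ=atan2(-0.5760,0.1243)=-1.3583;  ψ=arccos(-0.7411)=2.4055;  θ3=γ+ψ≈1.0473

θ₁ = 1.3089, θ₂ = 0.5237, θ₃ = 1.0473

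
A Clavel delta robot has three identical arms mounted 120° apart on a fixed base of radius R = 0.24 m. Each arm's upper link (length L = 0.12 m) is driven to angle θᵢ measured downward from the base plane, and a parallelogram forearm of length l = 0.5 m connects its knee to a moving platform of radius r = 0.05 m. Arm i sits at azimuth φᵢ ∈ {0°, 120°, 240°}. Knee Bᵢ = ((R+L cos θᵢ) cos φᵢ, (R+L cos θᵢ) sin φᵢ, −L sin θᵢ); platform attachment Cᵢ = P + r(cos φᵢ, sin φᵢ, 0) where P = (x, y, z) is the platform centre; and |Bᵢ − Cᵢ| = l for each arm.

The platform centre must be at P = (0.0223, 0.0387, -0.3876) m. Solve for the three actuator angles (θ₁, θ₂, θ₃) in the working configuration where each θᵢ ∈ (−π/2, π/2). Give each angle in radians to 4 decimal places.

φ1=0.0° → target in arm frame (0.0223, 0.0387)
  e−x'=0.1677;  (l²−L²−(e−x')²−y'²−z²)/2L = 0.2323
  √(A²+B²)=0.4223;  θ1 = -1.1625+0.9884 ≈ -0.1740
arm 2 (φ=120.0°): x'=0.0224, y'=-0.0387
  A=0.1676, B=-0.3876, C=(l²−L²−A²−y'²−z²)/(2L)=0.2324
  √(A²+B²)=0.4223;  θ2 = -1.1626+0.9881 ≈ -0.1745
φ3=240.0° → target in arm frame (-0.0447, 0.0000)
  e−x'=0.2347;  (l²−L²−(e−x')²−y'²−z²)/2L = 0.1262
  √(A²+B²)=0.4531;  θ3 = -1.0264+1.2884 ≈ 0.2620

θ₁ = -0.1740, θ₂ = -0.1745, θ₃ = 0.2620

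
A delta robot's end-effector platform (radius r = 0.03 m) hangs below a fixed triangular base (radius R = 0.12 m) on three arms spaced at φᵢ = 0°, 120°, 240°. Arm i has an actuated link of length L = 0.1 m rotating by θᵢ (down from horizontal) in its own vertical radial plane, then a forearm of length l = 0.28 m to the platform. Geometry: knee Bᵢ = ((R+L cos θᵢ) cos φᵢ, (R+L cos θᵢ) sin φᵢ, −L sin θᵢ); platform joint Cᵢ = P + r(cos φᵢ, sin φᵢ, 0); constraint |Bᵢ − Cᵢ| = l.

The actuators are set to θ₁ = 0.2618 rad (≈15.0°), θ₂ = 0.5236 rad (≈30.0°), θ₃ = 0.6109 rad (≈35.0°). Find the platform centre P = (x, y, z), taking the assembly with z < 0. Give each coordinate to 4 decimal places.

(0.0303, 0.0079, -0.2581)

arm 1 at φ=0.0°: (R−r)+L cos θ1 = 0.1866;  S1 = (0.1866, 0.0000, -0.0259)
arm 2 at φ=120.0°: (R−r)+L cos θ2 = 0.1766;  S2 = (-0.0883, 0.1529, -0.0500)
S3 = (0.1719·cos240.0°, 0.1719·sin240.0°, -0.0574) = (-0.0860, -0.1489, -0.0574)
eliminate P² terms by subtracting sphere 1 from 2 and 3
[-0.5498 0.3059 -0.0482]·P = -0.0018;  [-0.5451 -0.2978 -0.0630]·P = -0.0026
Cramer: x(z) = 0.0041-0.1017z;  y(z) = 0.0014-0.0252z
quadratic in z: (1.0110)z²+(0.0888)z+(-0.0444)=0, √Δ=0.4330 → z ∈ {-0.2581, 0.1702}; z = -0.2581 (taking z<0)
x = 0.0303, y = 0.0079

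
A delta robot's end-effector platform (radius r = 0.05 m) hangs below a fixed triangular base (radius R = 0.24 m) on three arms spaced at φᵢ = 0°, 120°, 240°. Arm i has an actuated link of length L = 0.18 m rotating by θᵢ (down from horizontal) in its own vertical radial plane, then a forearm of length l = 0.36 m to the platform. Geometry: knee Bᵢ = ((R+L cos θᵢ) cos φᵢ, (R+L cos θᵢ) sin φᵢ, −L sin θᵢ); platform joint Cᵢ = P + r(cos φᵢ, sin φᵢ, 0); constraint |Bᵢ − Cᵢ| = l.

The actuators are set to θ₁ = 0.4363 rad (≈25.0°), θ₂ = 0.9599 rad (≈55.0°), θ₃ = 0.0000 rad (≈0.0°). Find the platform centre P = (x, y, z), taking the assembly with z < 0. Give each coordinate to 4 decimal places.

(0.0115, -0.0689, -0.1664)

O1 = (0.3531·cos0.0°, 0.3531·sin0.0°, -0.0761) = (0.3531, 0.0000, -0.0761)
φ2=120.0°: virtual centre (-0.1466, 0.2540, -0.1474), radius l
φ3=240.0°: virtual centre (-0.1850, -0.3204, 0.0000), radius l
eliminate P² terms by subtracting sphere 1 from 2 and 3
plane₁₂: -0.9995x+0.5079y+-0.1428z = -0.0228
det = 1.1872;  x = 0.0095+-0.0120z,  y = -0.0260+0.2575z
sphere 1 gives Az²+Bz+C=0 with A=1.0664, B=0.1470, C=-0.0051;  B²−4AC=0.0433;  roots -0.1664, 0.0286;  negative root z = -0.1664
x = 0.0115, y = -0.0689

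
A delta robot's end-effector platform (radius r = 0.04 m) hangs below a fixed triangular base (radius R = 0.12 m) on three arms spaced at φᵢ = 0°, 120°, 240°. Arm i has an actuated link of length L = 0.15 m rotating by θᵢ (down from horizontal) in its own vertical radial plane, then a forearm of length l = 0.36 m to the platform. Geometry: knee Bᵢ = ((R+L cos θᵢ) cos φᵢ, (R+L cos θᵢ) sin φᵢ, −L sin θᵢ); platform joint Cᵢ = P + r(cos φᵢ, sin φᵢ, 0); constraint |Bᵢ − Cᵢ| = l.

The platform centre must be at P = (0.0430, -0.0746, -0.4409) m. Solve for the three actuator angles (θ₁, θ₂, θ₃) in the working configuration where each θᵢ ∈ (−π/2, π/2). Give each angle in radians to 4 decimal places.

φ1=0.0° → target in arm frame (0.0430, -0.0746)
  e−x'=0.0370;  (l²−L²−(e−x')²−y'²−z²)/2L = -0.3141
  √(A²+B²)=0.4424;  θ1 = -1.4871+2.3601 ≈ 0.8731
rotate P by −φ2: (-0.0861, 0.0001, -0.4409)
  A=0.1661, B=-0.4409, C=(l²−L²−A²−y'²−z²)/(2L)=-0.3829
  θ2 = atan2(B,A) + arccos(C/0.4712) = 1.3092
arm 3 (φ=240.0°): x'=0.0431, y'=0.0745
  e−x'=0.0369;  (l²−L²−(e−x')²−y'²−z²)/2L = -0.3140
  θ3 = atan2(B,A) + arccos(C/0.4424) = 0.8727

θ₁ = 0.8731, θ₂ = 1.3092, θ₃ = 0.8727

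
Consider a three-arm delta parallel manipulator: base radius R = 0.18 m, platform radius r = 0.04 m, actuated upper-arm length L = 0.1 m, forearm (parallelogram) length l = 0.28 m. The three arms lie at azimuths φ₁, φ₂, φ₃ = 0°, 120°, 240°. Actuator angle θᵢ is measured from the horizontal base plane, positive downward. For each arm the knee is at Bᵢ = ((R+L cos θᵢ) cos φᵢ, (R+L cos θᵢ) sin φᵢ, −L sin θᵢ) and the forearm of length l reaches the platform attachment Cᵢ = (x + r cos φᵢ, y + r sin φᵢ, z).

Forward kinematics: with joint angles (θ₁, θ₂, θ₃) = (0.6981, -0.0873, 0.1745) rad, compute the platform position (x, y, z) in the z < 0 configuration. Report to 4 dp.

(-0.0405, 0.0113, -0.1746)

O1 = (0.2166·cos0.0°, 0.2166·sin0.0°, -0.0643) = (0.2166, 0.0000, -0.0643)
O2 = (0.2396·cos120.0°, 0.2396·sin120.0°, 0.0087) = (-0.1198, 0.2075, 0.0087)
φ3=240.0°: virtual centre (-0.1192, -0.2065, -0.0174), radius l
eliminate P² terms by subtracting sphere 1 from 2 and 3
[-0.6728 0.4150 0.1460]·P = 0.0064;  [-0.6717 -0.4131 0.0938]·P = 0.0061
Cramer: x(z) = -0.0093+0.1783z;  y(z) = 0.0004-0.0627z
sphere 1 gives Az²+Bz+C=0 with A=1.0357, B=0.0479, C=-0.0232;  B²−4AC=0.0985;  roots -0.1746, 0.1283;  negative root z = -0.1746
x = -0.0405, y = 0.0113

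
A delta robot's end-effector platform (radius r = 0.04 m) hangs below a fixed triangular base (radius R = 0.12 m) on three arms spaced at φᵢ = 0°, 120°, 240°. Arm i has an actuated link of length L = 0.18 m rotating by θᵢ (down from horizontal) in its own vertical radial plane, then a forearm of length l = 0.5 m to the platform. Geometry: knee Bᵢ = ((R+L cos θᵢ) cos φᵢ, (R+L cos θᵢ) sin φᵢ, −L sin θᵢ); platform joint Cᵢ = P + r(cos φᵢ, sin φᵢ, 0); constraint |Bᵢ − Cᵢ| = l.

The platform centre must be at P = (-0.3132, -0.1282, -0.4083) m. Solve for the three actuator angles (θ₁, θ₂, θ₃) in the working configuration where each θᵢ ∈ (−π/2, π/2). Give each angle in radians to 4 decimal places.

arm 1 (φ=0.0°): x'=-0.3132, y'=-0.1282
  A=0.3932, B=-0.4083, C=(l²−L²−A²−y'²−z²)/(2L)=-0.3338
  √(A²+B²)=0.5668;  θ1 = -0.8042+2.2004 ≈ 1.3961
rotate P by −φ2: (0.0456, 0.3353, -0.4083)
  A cos θ + B sin θ = C:  0.0344·cos θ + -0.4083·sin θ = -0.1743
  √(A²+B²)=0.4097;  θ2 = -1.4867+2.0102 ≈ 0.5235
φ3=240.0° → target in arm frame (0.2676, -0.2071)
  A=-0.1876, B=-0.4083, C=(l²−L²−A²−y'²−z²)/(2L)=-0.0756
  √(A²+B²)=0.4493;  θ3 = -2.0015+1.7399 ≈ -0.2617

θ₁ = 1.3961, θ₂ = 0.5235, θ₃ = -0.2617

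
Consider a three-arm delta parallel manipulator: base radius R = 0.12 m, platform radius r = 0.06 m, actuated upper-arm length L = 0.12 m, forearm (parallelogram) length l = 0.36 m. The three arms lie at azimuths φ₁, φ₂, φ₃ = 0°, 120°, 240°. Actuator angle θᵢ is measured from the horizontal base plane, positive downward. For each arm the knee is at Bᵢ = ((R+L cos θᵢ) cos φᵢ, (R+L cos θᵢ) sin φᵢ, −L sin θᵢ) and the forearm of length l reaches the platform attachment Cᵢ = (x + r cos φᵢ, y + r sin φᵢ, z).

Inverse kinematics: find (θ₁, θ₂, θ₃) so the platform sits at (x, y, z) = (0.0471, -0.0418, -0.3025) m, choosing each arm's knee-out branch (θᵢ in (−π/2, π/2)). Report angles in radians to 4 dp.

rotate P by −φ1: (0.0471, -0.0418, -0.3025)
  A cos θ + B sin θ = C:  0.0129·cos θ + -0.3025·sin θ = 0.0908
  √(A²+B²)=0.3028;  θ1 = -1.5282+1.2664 ≈ -0.2618
φ2=120.0° → target in arm frame (-0.0597, -0.0199)
  A=0.1197, B=-0.3025, C=(l²−L²−A²−y'²−z²)/(2L)=0.0373
  √(A²+B²)=0.3253;  θ2 = -1.1939+1.4558 ≈ 0.2620
arm 3 (φ=240.0°): x'=0.0126, y'=0.0617
  A=0.0474, B=-0.3025, C=(l²−L²−A²−y'²−z²)/(2L)=0.0735
  √(A²+B²)=0.3062;  θ3 = -1.4155+1.3283 ≈ -0.0872

θ₁ = -0.2618, θ₂ = 0.2620, θ₃ = -0.0872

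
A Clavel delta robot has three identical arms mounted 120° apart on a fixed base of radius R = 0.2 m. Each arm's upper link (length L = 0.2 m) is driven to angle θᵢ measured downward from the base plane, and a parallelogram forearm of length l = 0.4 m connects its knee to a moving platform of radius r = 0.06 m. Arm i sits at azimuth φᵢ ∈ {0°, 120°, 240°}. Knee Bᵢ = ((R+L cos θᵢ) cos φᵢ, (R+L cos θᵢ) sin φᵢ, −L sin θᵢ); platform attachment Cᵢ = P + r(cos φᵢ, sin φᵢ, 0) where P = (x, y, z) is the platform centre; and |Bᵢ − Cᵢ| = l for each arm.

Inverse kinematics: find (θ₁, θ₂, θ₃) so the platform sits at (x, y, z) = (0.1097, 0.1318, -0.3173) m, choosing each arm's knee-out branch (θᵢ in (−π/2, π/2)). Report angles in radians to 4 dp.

φ1=0.0° → target in arm frame (0.1097, 0.1318)
  e−x'=0.0303;  (l²−L²−(e−x')²−y'²−z²)/2L = 0.0026
  θ1 = atan2(B,A) + arccos(C/0.3187) = 0.0871
rotate P by −φ2: (0.0593, -0.1609, -0.3173)
  A cos θ + B sin θ = C:  0.0807·cos θ + -0.3173·sin θ = -0.0327
  θ2 = atan2(B,A) + arccos(C/0.3274) = 0.3491
rotate P by −φ3: (-0.1690, 0.0291, -0.3173)
  e−x'=0.3090;  (l²−L²−(e−x')²−y'²−z²)/2L = -0.1925
  √(A²+B²)=0.4429;  θ3 = -0.7987+2.0205 ≈ 1.2218

θ₁ = 0.0871, θ₂ = 0.3491, θ₃ = 1.2218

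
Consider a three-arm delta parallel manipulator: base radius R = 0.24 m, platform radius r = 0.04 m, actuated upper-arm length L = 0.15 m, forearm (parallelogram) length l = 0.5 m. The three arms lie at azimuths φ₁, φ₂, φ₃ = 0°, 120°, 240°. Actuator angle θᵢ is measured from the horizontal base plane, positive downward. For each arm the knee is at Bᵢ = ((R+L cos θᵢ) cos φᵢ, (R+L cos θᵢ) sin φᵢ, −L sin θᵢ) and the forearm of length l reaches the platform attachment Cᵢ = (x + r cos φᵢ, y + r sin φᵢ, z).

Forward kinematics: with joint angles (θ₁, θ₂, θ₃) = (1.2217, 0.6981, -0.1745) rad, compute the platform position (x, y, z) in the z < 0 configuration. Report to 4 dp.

φ1=0.0°: virtual centre (0.2513, 0.0000, -0.1410), radius l
φ2=120.0°: virtual centre (-0.1575, 0.2727, -0.0964), radius l
arm 3 at φ=240.0°: ρ3 = 0.3477;  O3 = (-0.1739, -0.3011, 0.0260)
subtract pairs → two planes through P
plane₁₂: -0.8175x+0.5454y+0.0891z = 0.0254
det = 0.9562;  x = -0.0380+0.2466z,  y = -0.0103+0.2063z
quadratic in z: (1.1034)z²+(0.1349)z+(-0.1463)=0, √Δ=0.8148 → z ∈ {-0.4304, 0.3081}; z = -0.4304 (taking z<0)
x = -0.1442, y = -0.0992

(-0.1442, -0.0992, -0.4304)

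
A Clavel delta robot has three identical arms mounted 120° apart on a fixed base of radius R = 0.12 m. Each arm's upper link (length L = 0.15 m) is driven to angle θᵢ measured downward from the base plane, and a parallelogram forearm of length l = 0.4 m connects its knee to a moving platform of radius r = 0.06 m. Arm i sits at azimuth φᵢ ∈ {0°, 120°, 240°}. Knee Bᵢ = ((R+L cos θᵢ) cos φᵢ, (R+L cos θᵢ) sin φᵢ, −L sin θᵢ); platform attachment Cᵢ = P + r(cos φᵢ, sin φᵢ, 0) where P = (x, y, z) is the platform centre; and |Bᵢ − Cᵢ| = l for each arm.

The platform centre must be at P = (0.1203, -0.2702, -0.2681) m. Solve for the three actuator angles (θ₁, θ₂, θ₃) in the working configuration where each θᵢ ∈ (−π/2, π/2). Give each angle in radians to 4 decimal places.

φ1=0.0° → target in arm frame (0.1203, -0.2702)
  e−x'=-0.0603;  (l²−L²−(e−x')²−y'²−z²)/2L = -0.0367
  θ1 = atan2(B,A) + arccos(C/0.2748) = -0.0871
rotate P by −φ2: (-0.2942, 0.0309, -0.2681)
  e−x'=0.3542;  (l²−L²−(e−x')²−y'²−z²)/2L = -0.2025
  γ=atan2(-0.2681,0.3542)=-0.6480;  ψ=arccos(-0.4559)=2.0442;  θ2=γ+ψ≈1.3962
rotate P by −φ3: (0.1739, 0.2393, -0.2681)
  e−x'=-0.1139;  (l²−L²−(e−x')²−y'²−z²)/2L = -0.0153
  θ3 = atan2(B,A) + arccos(C/0.2913) = -0.3490

θ₁ = -0.0871, θ₂ = 1.3962, θ₃ = -0.3490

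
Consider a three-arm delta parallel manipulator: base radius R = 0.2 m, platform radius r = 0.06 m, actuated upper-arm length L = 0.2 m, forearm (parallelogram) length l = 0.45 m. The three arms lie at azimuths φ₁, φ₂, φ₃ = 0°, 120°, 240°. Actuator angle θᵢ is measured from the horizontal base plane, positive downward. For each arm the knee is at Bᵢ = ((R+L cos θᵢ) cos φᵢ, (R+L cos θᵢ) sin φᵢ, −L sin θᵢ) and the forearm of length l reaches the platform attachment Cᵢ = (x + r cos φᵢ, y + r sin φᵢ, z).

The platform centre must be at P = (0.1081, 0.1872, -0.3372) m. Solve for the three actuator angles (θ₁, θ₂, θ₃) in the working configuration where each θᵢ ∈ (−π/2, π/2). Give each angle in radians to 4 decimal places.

φ1=0.0° → target in arm frame (0.1081, 0.1872)
  A cos θ + B sin θ = C:  0.0319·cos θ + -0.3372·sin θ = 0.0318
  θ1 = atan2(B,A) + arccos(C/0.3387) = 0.0002
φ2=120.0° → target in arm frame (0.1081, -0.1872)
  e−x'=0.0319;  (l²−L²−(e−x')²−y'²−z²)/2L = 0.0318
  √(A²+B²)=0.3387;  θ2 = -1.4764+1.4767 ≈ 0.0003
rotate P by −φ3: (-0.2162, 0.0000, -0.3372)
  A=0.3562, B=-0.3372, C=(l²−L²−A²−y'²−z²)/(2L)=-0.1952
  θ3 = atan2(B,A) + arccos(C/0.4905) = 1.2220

θ₁ = 0.0002, θ₂ = 0.0003, θ₃ = 1.2220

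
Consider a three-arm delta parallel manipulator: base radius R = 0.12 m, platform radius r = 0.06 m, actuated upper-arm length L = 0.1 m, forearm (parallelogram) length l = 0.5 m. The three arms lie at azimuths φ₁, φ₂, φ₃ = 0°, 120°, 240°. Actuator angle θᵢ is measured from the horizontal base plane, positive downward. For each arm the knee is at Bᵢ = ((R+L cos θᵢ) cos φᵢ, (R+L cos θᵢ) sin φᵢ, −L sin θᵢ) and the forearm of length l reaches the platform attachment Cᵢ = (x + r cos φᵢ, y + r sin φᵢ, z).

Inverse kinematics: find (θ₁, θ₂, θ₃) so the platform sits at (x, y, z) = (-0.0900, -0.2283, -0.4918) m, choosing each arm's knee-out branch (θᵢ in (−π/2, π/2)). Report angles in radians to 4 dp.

θ₁ = 1.1348, θ₂ = 1.3092, θ₃ = 0.0002

rotate P by −φ1: (-0.0900, -0.2283, -0.4918)
  e−x'=0.1500;  (l²−L²−(e−x')²−y'²−z²)/2L = -0.3824
  θ1 = atan2(B,A) + arccos(C/0.5142) = 1.1348
rotate P by −φ2: (-0.1527, 0.1921, -0.4918)
  A=0.2127, B=-0.4918, C=(l²−L²−A²−y'²−z²)/(2L)=-0.4201
  θ2 = atan2(B,A) + arccos(C/0.5358) = 1.3092
arm 3 (φ=240.0°): x'=0.2427, y'=0.0362
  e−x'=-0.1827;  (l²−L²−(e−x')²−y'²−z²)/2L = -0.1828
  θ3 = atan2(B,A) + arccos(C/0.5246) = 0.0002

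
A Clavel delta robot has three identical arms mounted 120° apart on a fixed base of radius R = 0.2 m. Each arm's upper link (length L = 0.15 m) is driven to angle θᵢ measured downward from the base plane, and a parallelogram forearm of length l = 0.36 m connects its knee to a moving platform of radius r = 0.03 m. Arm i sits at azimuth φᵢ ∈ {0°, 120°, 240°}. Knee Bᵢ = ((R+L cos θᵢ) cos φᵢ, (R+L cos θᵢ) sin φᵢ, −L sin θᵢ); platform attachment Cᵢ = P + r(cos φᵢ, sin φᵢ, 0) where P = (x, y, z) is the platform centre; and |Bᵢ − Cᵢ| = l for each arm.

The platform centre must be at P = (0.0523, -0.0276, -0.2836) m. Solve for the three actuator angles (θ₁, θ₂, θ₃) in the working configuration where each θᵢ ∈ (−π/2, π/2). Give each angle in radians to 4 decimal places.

θ₁ = 0.2621, θ₂ = 0.8727, θ₃ = 0.6111

rotate P by −φ1: (0.0523, -0.0276, -0.2836)
  A cos θ + B sin θ = C:  0.1177·cos θ + -0.2836·sin θ = 0.0402
  √(A²+B²)=0.3071;  θ1 = -1.1774+1.4395 ≈ 0.2621
φ2=120.0° → target in arm frame (-0.0501, -0.0315)
  e−x'=0.2201;  (l²−L²−(e−x')²−y'²−z²)/2L = -0.0758
  γ=atan2(-0.2836,0.2201)=-0.9109;  ψ=arccos(-0.2112)=1.7836;  θ2=γ+ψ≈0.8727
φ3=240.0° → target in arm frame (-0.0022, 0.0591)
  A cos θ + B sin θ = C:  0.1722·cos θ + -0.2836·sin θ = -0.0216
  √(A²+B²)=0.3318;  θ3 = -1.0250+1.6360 ≈ 0.6111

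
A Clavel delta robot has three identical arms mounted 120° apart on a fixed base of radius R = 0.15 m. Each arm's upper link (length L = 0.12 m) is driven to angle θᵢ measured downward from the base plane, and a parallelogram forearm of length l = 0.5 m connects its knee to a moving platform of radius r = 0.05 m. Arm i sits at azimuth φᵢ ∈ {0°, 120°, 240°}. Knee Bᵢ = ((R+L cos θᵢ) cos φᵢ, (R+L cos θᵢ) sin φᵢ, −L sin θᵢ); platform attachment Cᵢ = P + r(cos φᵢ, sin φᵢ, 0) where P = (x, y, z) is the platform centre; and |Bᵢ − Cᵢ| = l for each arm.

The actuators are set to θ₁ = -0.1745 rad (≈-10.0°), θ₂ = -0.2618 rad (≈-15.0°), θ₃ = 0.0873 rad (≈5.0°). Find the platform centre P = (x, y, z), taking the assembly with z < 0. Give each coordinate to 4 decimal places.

(0.0139, 0.0467, -0.4331)

φ1=0.0°: virtual centre (0.2182, 0.0000, 0.0208), radius l
φ2=120.0°: virtual centre (-0.1080, 0.1870, 0.0311), radius l
φ3=240.0°: virtual centre (-0.1098, -0.1901, -0.0105), radius l
subtract pairs → two planes through P
linear system: -0.6523x+0.3740y = -0.0005−0.0204z; -0.6559x+-0.3803y = 0.0003−-0.0626z
Cramer: x(z) = 0.0001-0.0317z;  y(z) = -0.0010-0.1099z
quadratic in z: (1.0131)z²+(-0.0276)z+(-0.2020)=0, √Δ=0.9052 → z ∈ {-0.4331, 0.4604}; z = -0.4331 (taking z<0)
x = 0.0139, y = 0.0467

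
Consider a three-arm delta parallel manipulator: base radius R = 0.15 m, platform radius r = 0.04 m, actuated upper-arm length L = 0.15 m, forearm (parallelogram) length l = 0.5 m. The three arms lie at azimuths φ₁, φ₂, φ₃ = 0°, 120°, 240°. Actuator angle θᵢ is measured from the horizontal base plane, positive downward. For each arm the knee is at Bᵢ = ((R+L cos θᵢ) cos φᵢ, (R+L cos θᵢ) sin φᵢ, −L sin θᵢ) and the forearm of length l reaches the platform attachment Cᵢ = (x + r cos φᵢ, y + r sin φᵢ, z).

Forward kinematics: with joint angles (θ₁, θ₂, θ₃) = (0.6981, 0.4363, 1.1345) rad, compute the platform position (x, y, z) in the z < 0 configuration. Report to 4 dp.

(0.0228, 0.1311, -0.5346)

O1 = (0.2249·cos0.0°, 0.2249·sin0.0°, -0.0964) = (0.2249, 0.0000, -0.0964)
arm 2 at φ=120.0°: ρ2 = 0.2459;  O2 = (-0.1230, 0.2130, -0.0634)
O3 = (0.1734·cos240.0°, 0.1734·sin240.0°, -0.1359) = (-0.0867, -0.1502, -0.1359)
eliminate P² terms by subtracting sphere 1 from 2 and 3
linear system: -0.6958x+0.4260y = 0.0046−0.0661z; -0.6232x+-0.3003y = -0.0113−-0.0791z
Cramer: x(z) = 0.0072-0.0292z;  y(z) = 0.0227-0.2027z
into |P−O₁|² = l²: 1.0419z² + 0.1963z + -0.1928 = 0;  Δ = 0.8421;  z = -0.5346 or 0.3462 → z<0 root = -0.5346
x = 0.0228, y = 0.1311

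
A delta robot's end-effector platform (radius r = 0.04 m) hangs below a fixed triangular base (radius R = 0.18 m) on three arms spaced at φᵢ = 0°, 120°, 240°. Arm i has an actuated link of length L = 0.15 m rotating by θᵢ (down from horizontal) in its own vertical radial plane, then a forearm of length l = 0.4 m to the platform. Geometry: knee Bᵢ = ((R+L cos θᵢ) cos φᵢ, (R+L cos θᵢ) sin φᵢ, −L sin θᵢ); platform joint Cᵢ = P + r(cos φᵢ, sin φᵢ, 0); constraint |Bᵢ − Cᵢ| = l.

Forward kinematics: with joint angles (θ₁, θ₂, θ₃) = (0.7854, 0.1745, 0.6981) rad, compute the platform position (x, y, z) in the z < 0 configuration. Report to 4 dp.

(-0.0501, 0.0631, -0.3675)

arm 1 at φ=0.0°: ρ1 = 0.2461;  O1 = (0.2461, 0.0000, -0.1061)
O2 = (0.2877·cos120.0°, 0.2877·sin120.0°, -0.0260) = (-0.1439, 0.2492, -0.0260)
arm 3 at φ=240.0°: ρ3 = 0.2549;  O3 = (-0.1275, -0.2208, -0.0964)
eliminate P² terms by subtracting sphere 1 from 2 and 3
linear system: -0.7799x+0.4983y = 0.0117−0.1600z; -0.7470x+-0.4415y = 0.0025−0.0193z
det = 0.7166;  x = -0.0089+0.1120z,  y = 0.0095+-0.1458z
into |P−O₁|² = l²: 1.0338z² + 0.1522z + -0.0836 = 0;  Δ = 0.3691;  z = -0.3675 or 0.2202 → z<0 root = -0.3675
x = -0.0501, y = 0.0631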